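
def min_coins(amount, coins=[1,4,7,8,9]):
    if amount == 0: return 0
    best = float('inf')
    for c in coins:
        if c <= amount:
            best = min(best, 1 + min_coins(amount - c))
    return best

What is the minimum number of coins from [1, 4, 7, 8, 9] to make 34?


Building up with DP:
min_coins(0) = 0
min_coins(1) = min(1+min_coins(0)=1+0=1) = 1
min_coins(2) = min(1+min_coins(1)=1+1=2) = 2
min_coins(3) = min(1+min_coins(2)=1+2=3) = 3
min_coins(4) = min(1+min_coins(3)=1+3=4, 1+min_coins(0)=1+0=1) = 1
min_coins(5) = min(1+min_coins(4)=1+1=2, 1+min_coins(1)=1+1=2) = 2
min_coins(6) = min(1+min_coins(5)=1+2=3, 1+min_coins(2)=1+2=3) = 3
min_coins(7) = min(1+min_coins(6)=1+3=4, 1+min_coins(3)=1+3=4, 1+min_coins(0)=1+0=1) = 1
min_coins(8) = min(1+min_coins(7)=1+1=2, 1+min_coins(4)=1+1=2, 1+min_coins(1)=1+1=2, 1+min_coins(0)=1+0=1) = 1
min_coins(9) = min(1+min_coins(8)=1+1=2, 1+min_coins(5)=1+2=3, 1+min_coins(2)=1+2=3, 1+min_coins(1)=1+1=2, 1+min_coins(0)=1+0=1) = 1
min_coins(10) = min(1+min_coins(9)=1+1=2, 1+min_coins(6)=1+3=4, 1+min_coins(3)=1+3=4, 1+min_coins(2)=1+2=3, 1+min_coins(1)=1+1=2) = 2
min_coins(11) = min(1+min_coins(10)=1+2=3, 1+min_coins(7)=1+1=2, 1+min_coins(4)=1+1=2, 1+min_coins(3)=1+3=4, 1+min_coins(2)=1+2=3) = 2
min_coins(12) = min(1+min_coins(11)=1+2=3, 1+min_coins(8)=1+1=2, 1+min_coins(5)=1+2=3, 1+min_coins(4)=1+1=2, 1+min_coins(3)=1+3=4) = 2
min_coins(13) = min(1+min_coins(12)=1+2=3, 1+min_coins(9)=1+1=2, 1+min_coins(6)=1+3=4, 1+min_coins(5)=1+2=3, 1+min_coins(4)=1+1=2) = 2
min_coins(14) = min(1+min_coins(13)=1+2=3, 1+min_coins(10)=1+2=3, 1+min_coins(7)=1+1=2, 1+min_coins(6)=1+3=4, 1+min_coins(5)=1+2=3) = 2
min_coins(15) = min(1+min_coins(14)=1+2=3, 1+min_coins(11)=1+2=3, 1+min_coins(8)=1+1=2, 1+min_coins(7)=1+1=2, 1+min_coins(6)=1+3=4) = 2
min_coins(16) = min(1+min_coins(15)=1+2=3, 1+min_coins(12)=1+2=3, 1+min_coins(9)=1+1=2, 1+min_coins(8)=1+1=2, 1+min_coins(7)=1+1=2) = 2
min_coins(17) = min(1+min_coins(16)=1+2=3, 1+min_coins(13)=1+2=3, 1+min_coins(10)=1+2=3, 1+min_coins(9)=1+1=2, 1+min_coins(8)=1+1=2) = 2
min_coins(18) = min(1+min_coins(17)=1+2=3, 1+min_coins(14)=1+2=3, 1+min_coins(11)=1+2=3, 1+min_coins(10)=1+2=3, 1+min_coins(9)=1+1=2) = 2
min_coins(19) = min(1+min_coins(18)=1+2=3, 1+min_coins(15)=1+2=3, 1+min_coins(12)=1+2=3, 1+min_coins(11)=1+2=3, 1+min_coins(10)=1+2=3) = 3
min_coins(20) = min(1+min_coins(19)=1+3=4, 1+min_coins(16)=1+2=3, 1+min_coins(13)=1+2=3, 1+min_coins(12)=1+2=3, 1+min_coins(11)=1+2=3) = 3
min_coins(21) = min(1+min_coins(20)=1+3=4, 1+min_coins(17)=1+2=3, 1+min_coins(14)=1+2=3, 1+min_coins(13)=1+2=3, 1+min_coins(12)=1+2=3) = 3
min_coins(22) = min(1+min_coins(21)=1+3=4, 1+min_coins(18)=1+2=3, 1+min_coins(15)=1+2=3, 1+min_coins(14)=1+2=3, 1+min_coins(13)=1+2=3) = 3
min_coins(23) = min(1+min_coins(22)=1+3=4, 1+min_coins(19)=1+3=4, 1+min_coins(16)=1+2=3, 1+min_coins(15)=1+2=3, 1+min_coins(14)=1+2=3) = 3
min_coins(24) = min(1+min_coins(23)=1+3=4, 1+min_coins(20)=1+3=4, 1+min_coins(17)=1+2=3, 1+min_coins(16)=1+2=3, 1+min_coins(15)=1+2=3) = 3
min_coins(25) = min(1+min_coins(24)=1+3=4, 1+min_coins(21)=1+3=4, 1+min_coins(18)=1+2=3, 1+min_coins(17)=1+2=3, 1+min_coins(16)=1+2=3) = 3
min_coins(26) = min(1+min_coins(25)=1+3=4, 1+min_coins(22)=1+3=4, 1+min_coins(19)=1+3=4, 1+min_coins(18)=1+2=3, 1+min_coins(17)=1+2=3) = 3
min_coins(27) = min(1+min_coins(26)=1+3=4, 1+min_coins(23)=1+3=4, 1+min_coins(20)=1+3=4, 1+min_coins(19)=1+3=4, 1+min_coins(18)=1+2=3) = 3
min_coins(28) = min(1+min_coins(27)=1+3=4, 1+min_coins(24)=1+3=4, 1+min_coins(21)=1+3=4, 1+min_coins(20)=1+3=4, 1+min_coins(19)=1+3=4) = 4
min_coins(29) = min(1+min_coins(28)=1+4=5, 1+min_coins(25)=1+3=4, 1+min_coins(22)=1+3=4, 1+min_coins(21)=1+3=4, 1+min_coins(20)=1+3=4) = 4
min_coins(30) = min(1+min_coins(29)=1+4=5, 1+min_coins(26)=1+3=4, 1+min_coins(23)=1+3=4, 1+min_coins(22)=1+3=4, 1+min_coins(21)=1+3=4) = 4
min_coins(31) = min(1+min_coins(30)=1+4=5, 1+min_coins(27)=1+3=4, 1+min_coins(24)=1+3=4, 1+min_coins(23)=1+3=4, 1+min_coins(22)=1+3=4) = 4
min_coins(32) = min(1+min_coins(31)=1+4=5, 1+min_coins(28)=1+4=5, 1+min_coins(25)=1+3=4, 1+min_coins(24)=1+3=4, 1+min_coins(23)=1+3=4) = 4
min_coins(33) = min(1+min_coins(32)=1+4=5, 1+min_coins(29)=1+4=5, 1+min_coins(26)=1+3=4, 1+min_coins(25)=1+3=4, 1+min_coins(24)=1+3=4) = 4
min_coins(34) = min(1+min_coins(33)=1+4=5, 1+min_coins(30)=1+4=5, 1+min_coins(27)=1+3=4, 1+min_coins(26)=1+3=4, 1+min_coins(25)=1+3=4) = 4

4


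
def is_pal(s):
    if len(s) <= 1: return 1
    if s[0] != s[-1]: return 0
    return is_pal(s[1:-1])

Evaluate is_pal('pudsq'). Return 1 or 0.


is_pal('pudsq'): s[0]='p' != s[-1]='q' -> return 0
Result: 0 (not a palindrome)

0


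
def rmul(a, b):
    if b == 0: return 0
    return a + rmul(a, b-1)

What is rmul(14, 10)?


rmul(14, 10) = 14 + rmul(14, 9)
rmul(14, 9) = 14 + rmul(14, 8)
rmul(14, 8) = 14 + rmul(14, 7)
rmul(14, 7) = 14 + rmul(14, 6)
rmul(14, 6) = 14 + rmul(14, 5)
rmul(14, 5) = 14 + rmul(14, 4)
rmul(14, 4) = 14 + rmul(14, 3)
rmul(14, 3) = 14 + rmul(14, 2)
rmul(14, 2) = 14 + rmul(14, 1)
rmul(14, 1) = 14 + rmul(14, 0)
rmul(14, 0) = 0  (base case)
Total: 14 + 14 + 14 + 14 + 14 + 14 + 14 + 14 + 14 + 14 + 0 = 140

140


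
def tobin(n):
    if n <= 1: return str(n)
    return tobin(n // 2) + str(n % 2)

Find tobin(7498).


tobin(7498) = tobin(3749) + '0'
tobin(3749) = tobin(1874) + '1'
tobin(1874) = tobin(937) + '0'
tobin(937) = tobin(468) + '1'
tobin(468) = tobin(234) + '0'
tobin(234) = tobin(117) + '0'
tobin(117) = tobin(58) + '1'
tobin(58) = tobin(29) + '0'
tobin(29) = tobin(14) + '1'
tobin(14) = tobin(7) + '0'
tobin(7) = tobin(3) + '1'
tobin(3) = tobin(1) + '1'
tobin(1) = '1'  (base case)
Concatenating: '1' + '1' + '1' + '0' + '1' + '0' + '1' + '0' + '0' + '1' + '0' + '1' + '0' = '1110101001010'

1110101001010


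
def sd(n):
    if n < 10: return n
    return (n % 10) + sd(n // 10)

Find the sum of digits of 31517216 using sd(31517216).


sd(31517216) = 6 + sd(3151721)
sd(3151721) = 1 + sd(315172)
sd(315172) = 2 + sd(31517)
sd(31517) = 7 + sd(3151)
sd(3151) = 1 + sd(315)
sd(315) = 5 + sd(31)
sd(31) = 1 + sd(3)
sd(3) = 3  (base case)
Total: 6 + 1 + 2 + 7 + 1 + 5 + 1 + 3 = 26

26


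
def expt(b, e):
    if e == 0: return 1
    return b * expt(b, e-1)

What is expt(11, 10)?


expt(11, 10)
= 11 * expt(11, 9)
= 11 * 11 * expt(11, 8)
= 11 * 11 * 11 * expt(11, 7)
= 11 * 11 * 11 * 11 * expt(11, 6)
= 11 * 11 * 11 * 11 * 11 * expt(11, 5)
= 11 * 11 * 11 * 11 * 11 * 11 * expt(11, 4)
= 11 * 11 * 11 * 11 * 11 * 11 * 11 * expt(11, 3)
= 11 * 11 * 11 * 11 * 11 * 11 * 11 * 11 * expt(11, 2)
= 11 * 11 * 11 * 11 * 11 * 11 * 11 * 11 * 11 * expt(11, 1)
= 11 * 11 * 11 * 11 * 11 * 11 * 11 * 11 * 11 * 11 * expt(11, 0)
= 11 * 11 * 11 * 11 * 11 * 11 * 11 * 11 * 11 * 11 * 1
= 25937424601

25937424601


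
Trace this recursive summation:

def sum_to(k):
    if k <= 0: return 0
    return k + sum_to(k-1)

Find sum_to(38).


sum_to(38)
= 38 + 37 + 36 + 35 + 34 + 33 + 32 + 31 + 30 + 29 + 28 + 27 + 26 + 25 + 24 + 23 + 22 + 21 + 20 + 19 + 18 + 17 + 16 + 15 + 14 + 13 + 12 + 11 + 10 + 9 + 8 + 7 + 6 + 5 + 4 + 3 + 2 + 1 + sum_to(0)
= 38 + 37 + 36 + 35 + 34 + 33 + 32 + 31 + 30 + 29 + 28 + 27 + 26 + 25 + 24 + 23 + 22 + 21 + 20 + 19 + 18 + 17 + 16 + 15 + 14 + 13 + 12 + 11 + 10 + 9 + 8 + 7 + 6 + 5 + 4 + 3 + 2 + 1 + 0
= 741

741


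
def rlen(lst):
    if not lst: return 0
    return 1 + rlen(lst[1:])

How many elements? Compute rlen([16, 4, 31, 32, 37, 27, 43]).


rlen([16, 4, 31, 32, 37, 27, 43]) = 1 + rlen([4, 31, 32, 37, 27, 43])
rlen([4, 31, 32, 37, 27, 43]) = 1 + rlen([31, 32, 37, 27, 43])
rlen([31, 32, 37, 27, 43]) = 1 + rlen([32, 37, 27, 43])
rlen([32, 37, 27, 43]) = 1 + rlen([37, 27, 43])
rlen([37, 27, 43]) = 1 + rlen([27, 43])
rlen([27, 43]) = 1 + rlen([43])
rlen([43]) = 1 + rlen([])
rlen([]) = 0  (base case)
Unwinding: 1 + 1 + 1 + 1 + 1 + 1 + 1 + 0 = 7

7


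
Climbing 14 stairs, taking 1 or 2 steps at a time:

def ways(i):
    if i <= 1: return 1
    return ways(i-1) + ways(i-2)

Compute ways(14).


Building up from base cases:
ways(0) = 1
ways(1) = 1
ways(2) = ways(1) + ways(0) = 1 + 1 = 2
ways(3) = ways(2) + ways(1) = 2 + 1 = 3
ways(4) = ways(3) + ways(2) = 3 + 2 = 5
ways(5) = ways(4) + ways(3) = 5 + 3 = 8
ways(6) = ways(5) + ways(4) = 8 + 5 = 13
ways(7) = ways(6) + ways(5) = 13 + 8 = 21
ways(8) = ways(7) + ways(6) = 21 + 13 = 34
ways(9) = ways(8) + ways(7) = 34 + 21 = 55
ways(10) = ways(9) + ways(8) = 55 + 34 = 89
ways(11) = ways(10) + ways(9) = 89 + 55 = 144
ways(12) = ways(11) + ways(10) = 144 + 89 = 233
ways(13) = ways(12) + ways(11) = 233 + 144 = 377
ways(14) = ways(13) + ways(12) = 377 + 233 = 610

610


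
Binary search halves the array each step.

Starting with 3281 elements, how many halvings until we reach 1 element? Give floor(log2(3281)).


3281 / 2 = 1640
1640 / 2 = 820
820 / 2 = 410
410 / 2 = 205
205 / 2 = 102
102 / 2 = 51
51 / 2 = 25
25 / 2 = 12
12 / 2 = 6
6 / 2 = 3
3 / 2 = 1
Reached 1 after 11 halvings

11


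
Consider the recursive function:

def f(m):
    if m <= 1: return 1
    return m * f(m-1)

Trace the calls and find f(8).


f(8)
= 8 * f(7)
= 8 * 7 * f(6)
= 8 * 7 * 6 * f(5)
= 8 * 7 * 6 * 5 * f(4)
= 8 * 7 * 6 * 5 * 4 * f(3)
= 8 * 7 * 6 * 5 * 4 * 3 * f(2)
= 8 * 7 * 6 * 5 * 4 * 3 * 2 * f(1)
= 8 * 7 * 6 * 5 * 4 * 3 * 2 * 1
= 40320

40320


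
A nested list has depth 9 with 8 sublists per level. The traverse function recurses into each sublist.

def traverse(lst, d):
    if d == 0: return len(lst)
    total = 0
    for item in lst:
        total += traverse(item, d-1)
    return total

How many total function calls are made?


At depth 0 (root): 1 call
At depth 1: each of 1 parents calls traverse on 8 children = 8 calls
At depth 2: each of 8 parents calls traverse on 8 children = 64 calls
At depth 3: each of 64 parents calls traverse on 8 children = 512 calls
At depth 4: each of 512 parents calls traverse on 8 children = 4096 calls
At depth 5: each of 4096 parents calls traverse on 8 children = 32768 calls
At depth 6: each of 32768 parents calls traverse on 8 children = 262144 calls
At depth 7: each of 262144 parents calls traverse on 8 children = 2097152 calls
At depth 8: each of 2097152 parents calls traverse on 8 children = 16777216 calls
At depth 9: each of 16777216 parents calls traverse on 8 children = 134217728 calls
Total: 1 + 8 + 64 + 512 + 4096 + 32768 + 262144 + 2097152 + 16777216 + 134217728 = 153391689

153391689


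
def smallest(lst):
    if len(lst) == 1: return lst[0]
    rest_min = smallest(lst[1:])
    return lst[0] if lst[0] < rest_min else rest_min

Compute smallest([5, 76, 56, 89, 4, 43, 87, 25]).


smallest([5, 76, 56, 89, 4, 43, 87, 25]): compare 5 with smallest([76, 56, 89, 4, 43, 87, 25])
smallest([76, 56, 89, 4, 43, 87, 25]): compare 76 with smallest([56, 89, 4, 43, 87, 25])
smallest([56, 89, 4, 43, 87, 25]): compare 56 with smallest([89, 4, 43, 87, 25])
smallest([89, 4, 43, 87, 25]): compare 89 with smallest([4, 43, 87, 25])
smallest([4, 43, 87, 25]): compare 4 with smallest([43, 87, 25])
smallest([43, 87, 25]): compare 43 with smallest([87, 25])
smallest([87, 25]): compare 87 with smallest([25])
smallest([25]) = 25  (base case)
Compare 87 with 25 -> 25
Compare 43 with 25 -> 25
Compare 4 with 25 -> 4
Compare 89 with 4 -> 4
Compare 56 with 4 -> 4
Compare 76 with 4 -> 4
Compare 5 with 4 -> 4

4


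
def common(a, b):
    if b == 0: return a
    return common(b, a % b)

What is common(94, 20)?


common(94, 20) = common(20, 14)
common(20, 14) = common(14, 6)
common(14, 6) = common(6, 2)
common(6, 2) = common(2, 0)
common(2, 0) = 2  (base case)

2


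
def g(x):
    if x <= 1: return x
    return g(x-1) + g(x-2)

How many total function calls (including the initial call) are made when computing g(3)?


Let C(n) = total calls for g(n)
C(0) = 1, C(1) = 1
C(2) = 1 + C(1) + C(0) = 1 + 1 + 1 = 3
C(3) = 1 + C(2) + C(1) = 1 + 3 + 1 = 5

5


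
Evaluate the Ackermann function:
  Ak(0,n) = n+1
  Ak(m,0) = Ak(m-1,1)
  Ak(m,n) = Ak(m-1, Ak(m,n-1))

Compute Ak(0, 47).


Ak(0, 47) = 48
Result: Ak(0, 47) = 48

48


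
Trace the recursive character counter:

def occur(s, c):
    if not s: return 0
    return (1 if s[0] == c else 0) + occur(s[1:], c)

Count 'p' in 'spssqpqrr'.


s[0]='s' != 'p' -> 0
s[0]='p' == 'p' -> 1
s[0]='s' != 'p' -> 0
s[0]='s' != 'p' -> 0
s[0]='q' != 'p' -> 0
s[0]='p' == 'p' -> 1
s[0]='q' != 'p' -> 0
s[0]='r' != 'p' -> 0
s[0]='r' != 'p' -> 0
Sum: 0 + 1 + 0 + 0 + 0 + 1 + 0 + 0 + 0 = 2

2


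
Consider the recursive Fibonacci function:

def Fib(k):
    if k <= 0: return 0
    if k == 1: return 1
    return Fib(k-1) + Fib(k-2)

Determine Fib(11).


Computing Fib(11) bottom-up:
Fib(0) = 0
Fib(1) = 1
Fib(2) = Fib(1) + Fib(0) = 1 + 0 = 1
Fib(3) = Fib(2) + Fib(1) = 1 + 1 = 2
Fib(4) = Fib(3) + Fib(2) = 2 + 1 = 3
Fib(5) = Fib(4) + Fib(3) = 3 + 2 = 5
Fib(6) = Fib(5) + Fib(4) = 5 + 3 = 8
Fib(7) = Fib(6) + Fib(5) = 8 + 5 = 13
Fib(8) = Fib(7) + Fib(6) = 13 + 8 = 21
Fib(9) = Fib(8) + Fib(7) = 21 + 13 = 34
Fib(10) = Fib(9) + Fib(8) = 34 + 21 = 55
Fib(11) = Fib(10) + Fib(9) = 55 + 34 = 89

89


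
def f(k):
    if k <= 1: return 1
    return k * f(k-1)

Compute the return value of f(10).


f(10)
= 10 * f(9)
= 10 * 9 * f(8)
= 10 * 9 * 8 * f(7)
= 10 * 9 * 8 * 7 * f(6)
= 10 * 9 * 8 * 7 * 6 * f(5)
= 10 * 9 * 8 * 7 * 6 * 5 * f(4)
= 10 * 9 * 8 * 7 * 6 * 5 * 4 * f(3)
= 10 * 9 * 8 * 7 * 6 * 5 * 4 * 3 * f(2)
= 10 * 9 * 8 * 7 * 6 * 5 * 4 * 3 * 2 * f(1)
= 10 * 9 * 8 * 7 * 6 * 5 * 4 * 3 * 2 * 1
= 3628800

3628800


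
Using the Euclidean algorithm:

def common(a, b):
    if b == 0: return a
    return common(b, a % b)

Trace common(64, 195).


common(64, 195) = common(195, 64)
common(195, 64) = common(64, 3)
common(64, 3) = common(3, 1)
common(3, 1) = common(1, 0)
common(1, 0) = 1  (base case)

1


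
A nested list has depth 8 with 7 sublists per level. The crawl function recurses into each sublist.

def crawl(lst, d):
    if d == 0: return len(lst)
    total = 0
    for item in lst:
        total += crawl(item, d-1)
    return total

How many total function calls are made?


At depth 0 (root): 1 call
At depth 1: each of 1 parents calls crawl on 7 children = 7 calls
At depth 2: each of 7 parents calls crawl on 7 children = 49 calls
At depth 3: each of 49 parents calls crawl on 7 children = 343 calls
At depth 4: each of 343 parents calls crawl on 7 children = 2401 calls
At depth 5: each of 2401 parents calls crawl on 7 children = 16807 calls
At depth 6: each of 16807 parents calls crawl on 7 children = 117649 calls
At depth 7: each of 117649 parents calls crawl on 7 children = 823543 calls
At depth 8: each of 823543 parents calls crawl on 7 children = 5764801 calls
Total: 1 + 7 + 49 + 343 + 2401 + 16807 + 117649 + 823543 + 5764801 = 6725601

6725601


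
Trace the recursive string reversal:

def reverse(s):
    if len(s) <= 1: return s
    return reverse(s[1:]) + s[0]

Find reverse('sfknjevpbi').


reverse('sfknjevpbi') = reverse('fknjevpbi') + 's'
reverse('fknjevpbi') = reverse('knjevpbi') + 'f'
reverse('knjevpbi') = reverse('njevpbi') + 'k'
reverse('njevpbi') = reverse('jevpbi') + 'n'
reverse('jevpbi') = reverse('evpbi') + 'j'
reverse('evpbi') = reverse('vpbi') + 'e'
reverse('vpbi') = reverse('pbi') + 'v'
reverse('pbi') = reverse('bi') + 'p'
reverse('bi') = reverse('i') + 'b'
reverse('i') = 'i'  (base case)
Concatenating: 'i' + 'b' + 'p' + 'v' + 'e' + 'j' + 'n' + 'k' + 'f' + 's' = 'ibpvejnkfs'

ibpvejnkfs


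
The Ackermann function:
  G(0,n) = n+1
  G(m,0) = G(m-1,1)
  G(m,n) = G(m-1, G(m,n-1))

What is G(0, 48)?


G(0, 48) = 49
Result: G(0, 48) = 49

49


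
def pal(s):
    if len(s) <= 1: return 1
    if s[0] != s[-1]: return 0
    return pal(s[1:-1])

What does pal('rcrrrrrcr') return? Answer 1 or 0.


pal('rcrrrrrcr'): s[0]='r' == s[-1]='r' -> check pal('crrrrrc')
pal('crrrrrc'): s[0]='c' == s[-1]='c' -> check pal('rrrrr')
pal('rrrrr'): s[0]='r' == s[-1]='r' -> check pal('rrr')
pal('rrr'): s[0]='r' == s[-1]='r' -> check pal('r')
pal('r'): len <= 1 -> return 1  (base case)
Result: 1 (palindrome)

1


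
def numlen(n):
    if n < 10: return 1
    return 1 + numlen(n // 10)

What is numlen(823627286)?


numlen(823627286) = 1 + numlen(82362728)
numlen(82362728) = 1 + numlen(8236272)
numlen(8236272) = 1 + numlen(823627)
numlen(823627) = 1 + numlen(82362)
numlen(82362) = 1 + numlen(8236)
numlen(8236) = 1 + numlen(823)
numlen(823) = 1 + numlen(82)
numlen(82) = 1 + numlen(8)
numlen(8) = 1  (base case: 8 < 10)
Unwinding: 1 + 1 + 1 + 1 + 1 + 1 + 1 + 1 + 1 = 9

9


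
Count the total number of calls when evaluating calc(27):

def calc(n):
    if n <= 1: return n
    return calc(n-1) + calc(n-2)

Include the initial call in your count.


Let C(n) = total calls for calc(n)
C(0) = 1, C(1) = 1
C(2) = 1 + C(1) + C(0) = 1 + 1 + 1 = 3
C(3) = 1 + C(2) + C(1) = 1 + 3 + 1 = 5
C(4) = 1 + C(3) + C(2) = 1 + 5 + 3 = 9
C(5) = 1 + C(4) + C(3) = 1 + 9 + 5 = 15
C(6) = 1 + C(5) + C(4) = 1 + 15 + 9 = 25
C(7) = 1 + C(6) + C(5) = 1 + 25 + 15 = 41
C(8) = 1 + C(7) + C(6) = 1 + 41 + 25 = 67
C(9) = 1 + C(8) + C(7) = 1 + 67 + 41 = 109
C(10) = 1 + C(9) + C(8) = 1 + 109 + 67 = 177
C(11) = 1 + C(10) + C(9) = 1 + 177 + 109 = 287
C(12) = 1 + C(11) + C(10) = 1 + 287 + 177 = 465
C(13) = 1 + C(12) + C(11) = 1 + 465 + 287 = 753
C(14) = 1 + C(13) + C(12) = 1 + 753 + 465 = 1219
C(15) = 1 + C(14) + C(13) = 1 + 1219 + 753 = 1973
C(16) = 1 + C(15) + C(14) = 1 + 1973 + 1219 = 3193
C(17) = 1 + C(16) + C(15) = 1 + 3193 + 1973 = 5167
C(18) = 1 + C(17) + C(16) = 1 + 5167 + 3193 = 8361
C(19) = 1 + C(18) + C(17) = 1 + 8361 + 5167 = 13529
C(20) = 1 + C(19) + C(18) = 1 + 13529 + 8361 = 21891
C(21) = 1 + C(20) + C(19) = 1 + 21891 + 13529 = 35421
C(22) = 1 + C(21) + C(20) = 1 + 35421 + 21891 = 57313
C(23) = 1 + C(22) + C(21) = 1 + 57313 + 35421 = 92735
C(24) = 1 + C(23) + C(22) = 1 + 92735 + 57313 = 150049
C(25) = 1 + C(24) + C(23) = 1 + 150049 + 92735 = 242785
C(26) = 1 + C(25) + C(24) = 1 + 242785 + 150049 = 392835
C(27) = 1 + C(26) + C(25) = 1 + 392835 + 242785 = 635621

635621


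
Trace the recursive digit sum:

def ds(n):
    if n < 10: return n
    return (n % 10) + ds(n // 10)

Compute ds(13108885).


ds(13108885) = 5 + ds(1310888)
ds(1310888) = 8 + ds(131088)
ds(131088) = 8 + ds(13108)
ds(13108) = 8 + ds(1310)
ds(1310) = 0 + ds(131)
ds(131) = 1 + ds(13)
ds(13) = 3 + ds(1)
ds(1) = 1  (base case)
Total: 5 + 8 + 8 + 8 + 0 + 1 + 3 + 1 = 34

34


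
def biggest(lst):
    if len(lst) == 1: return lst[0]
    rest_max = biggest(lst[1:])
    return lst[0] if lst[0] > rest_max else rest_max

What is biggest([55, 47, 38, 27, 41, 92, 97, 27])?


biggest([55, 47, 38, 27, 41, 92, 97, 27]): compare 55 with biggest([47, 38, 27, 41, 92, 97, 27])
biggest([47, 38, 27, 41, 92, 97, 27]): compare 47 with biggest([38, 27, 41, 92, 97, 27])
biggest([38, 27, 41, 92, 97, 27]): compare 38 with biggest([27, 41, 92, 97, 27])
biggest([27, 41, 92, 97, 27]): compare 27 with biggest([41, 92, 97, 27])
biggest([41, 92, 97, 27]): compare 41 with biggest([92, 97, 27])
biggest([92, 97, 27]): compare 92 with biggest([97, 27])
biggest([97, 27]): compare 97 with biggest([27])
biggest([27]) = 27  (base case)
Compare 97 with 27 -> 97
Compare 92 with 97 -> 97
Compare 41 with 97 -> 97
Compare 27 with 97 -> 97
Compare 38 with 97 -> 97
Compare 47 with 97 -> 97
Compare 55 with 97 -> 97

97


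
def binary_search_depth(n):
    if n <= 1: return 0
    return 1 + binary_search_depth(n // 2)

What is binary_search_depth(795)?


795 / 2 = 397
397 / 2 = 198
198 / 2 = 99
99 / 2 = 49
49 / 2 = 24
24 / 2 = 12
12 / 2 = 6
6 / 2 = 3
3 / 2 = 1
Reached 1 after 9 halvings

9


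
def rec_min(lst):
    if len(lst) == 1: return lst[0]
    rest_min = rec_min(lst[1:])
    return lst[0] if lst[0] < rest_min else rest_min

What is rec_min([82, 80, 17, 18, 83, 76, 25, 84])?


rec_min([82, 80, 17, 18, 83, 76, 25, 84]): compare 82 with rec_min([80, 17, 18, 83, 76, 25, 84])
rec_min([80, 17, 18, 83, 76, 25, 84]): compare 80 with rec_min([17, 18, 83, 76, 25, 84])
rec_min([17, 18, 83, 76, 25, 84]): compare 17 with rec_min([18, 83, 76, 25, 84])
rec_min([18, 83, 76, 25, 84]): compare 18 with rec_min([83, 76, 25, 84])
rec_min([83, 76, 25, 84]): compare 83 with rec_min([76, 25, 84])
rec_min([76, 25, 84]): compare 76 with rec_min([25, 84])
rec_min([25, 84]): compare 25 with rec_min([84])
rec_min([84]) = 84  (base case)
Compare 25 with 84 -> 25
Compare 76 with 25 -> 25
Compare 83 with 25 -> 25
Compare 18 with 25 -> 18
Compare 17 with 18 -> 17
Compare 80 with 17 -> 17
Compare 82 with 17 -> 17

17


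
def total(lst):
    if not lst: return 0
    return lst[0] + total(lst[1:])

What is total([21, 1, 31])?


total([21, 1, 31]) = 21 + total([1, 31])
total([1, 31]) = 1 + total([31])
total([31]) = 31 + total([])
total([]) = 0  (base case)
Total: 21 + 1 + 31 + 0 = 53

53


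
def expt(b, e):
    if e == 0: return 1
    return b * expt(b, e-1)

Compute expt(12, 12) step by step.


expt(12, 12)
= 12 * expt(12, 11)
= 12 * 12 * expt(12, 10)
= 12 * 12 * 12 * expt(12, 9)
= 12 * 12 * 12 * 12 * expt(12, 8)
= 12 * 12 * 12 * 12 * 12 * expt(12, 7)
= 12 * 12 * 12 * 12 * 12 * 12 * expt(12, 6)
= 12 * 12 * 12 * 12 * 12 * 12 * 12 * expt(12, 5)
= 12 * 12 * 12 * 12 * 12 * 12 * 12 * 12 * expt(12, 4)
= 12 * 12 * 12 * 12 * 12 * 12 * 12 * 12 * 12 * expt(12, 3)
= 12 * 12 * 12 * 12 * 12 * 12 * 12 * 12 * 12 * 12 * expt(12, 2)
= 12 * 12 * 12 * 12 * 12 * 12 * 12 * 12 * 12 * 12 * 12 * expt(12, 1)
= 12 * 12 * 12 * 12 * 12 * 12 * 12 * 12 * 12 * 12 * 12 * 12 * expt(12, 0)
= 12 * 12 * 12 * 12 * 12 * 12 * 12 * 12 * 12 * 12 * 12 * 12 * 1
= 8916100448256

8916100448256


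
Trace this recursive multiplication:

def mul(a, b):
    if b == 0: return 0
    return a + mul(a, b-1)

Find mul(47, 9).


mul(47, 9) = 47 + mul(47, 8)
mul(47, 8) = 47 + mul(47, 7)
mul(47, 7) = 47 + mul(47, 6)
mul(47, 6) = 47 + mul(47, 5)
mul(47, 5) = 47 + mul(47, 4)
mul(47, 4) = 47 + mul(47, 3)
mul(47, 3) = 47 + mul(47, 2)
mul(47, 2) = 47 + mul(47, 1)
mul(47, 1) = 47 + mul(47, 0)
mul(47, 0) = 0  (base case)
Total: 47 + 47 + 47 + 47 + 47 + 47 + 47 + 47 + 47 + 0 = 423

423


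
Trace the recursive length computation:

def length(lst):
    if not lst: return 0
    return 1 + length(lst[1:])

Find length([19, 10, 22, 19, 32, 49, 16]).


length([19, 10, 22, 19, 32, 49, 16]) = 1 + length([10, 22, 19, 32, 49, 16])
length([10, 22, 19, 32, 49, 16]) = 1 + length([22, 19, 32, 49, 16])
length([22, 19, 32, 49, 16]) = 1 + length([19, 32, 49, 16])
length([19, 32, 49, 16]) = 1 + length([32, 49, 16])
length([32, 49, 16]) = 1 + length([49, 16])
length([49, 16]) = 1 + length([16])
length([16]) = 1 + length([])
length([]) = 0  (base case)
Unwinding: 1 + 1 + 1 + 1 + 1 + 1 + 1 + 0 = 7

7


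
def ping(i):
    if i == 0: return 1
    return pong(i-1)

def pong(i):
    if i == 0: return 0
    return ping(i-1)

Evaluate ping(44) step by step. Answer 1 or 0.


ping(44) = pong(43)
pong(43) = ping(42)
ping(42) = pong(41)
pong(41) = ping(40)
ping(40) = pong(39)
pong(39) = ping(38)
ping(38) = pong(37)
pong(37) = ping(36)
ping(36) = pong(35)
pong(35) = ping(34)
ping(34) = pong(33)
pong(33) = ping(32)
ping(32) = pong(31)
pong(31) = ping(30)
ping(30) = pong(29)
pong(29) = ping(28)
ping(28) = pong(27)
pong(27) = ping(26)
ping(26) = pong(25)
pong(25) = ping(24)
ping(24) = pong(23)
pong(23) = ping(22)
ping(22) = pong(21)
pong(21) = ping(20)
ping(20) = pong(19)
pong(19) = ping(18)
ping(18) = pong(17)
pong(17) = ping(16)
ping(16) = pong(15)
pong(15) = ping(14)
ping(14) = pong(13)
pong(13) = ping(12)
ping(12) = pong(11)
pong(11) = ping(10)
ping(10) = pong(9)
pong(9) = ping(8)
ping(8) = pong(7)
pong(7) = ping(6)
ping(6) = pong(5)
pong(5) = ping(4)
ping(4) = pong(3)
pong(3) = ping(2)
ping(2) = pong(1)
pong(1) = ping(0)
ping(0) = 1  (base case)
Result: 1

1


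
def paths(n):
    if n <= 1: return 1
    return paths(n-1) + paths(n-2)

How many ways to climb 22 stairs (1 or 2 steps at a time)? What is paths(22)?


Building up from base cases:
paths(0) = 1
paths(1) = 1
paths(2) = paths(1) + paths(0) = 1 + 1 = 2
paths(3) = paths(2) + paths(1) = 2 + 1 = 3
paths(4) = paths(3) + paths(2) = 3 + 2 = 5
paths(5) = paths(4) + paths(3) = 5 + 3 = 8
paths(6) = paths(5) + paths(4) = 8 + 5 = 13
paths(7) = paths(6) + paths(5) = 13 + 8 = 21
paths(8) = paths(7) + paths(6) = 21 + 13 = 34
paths(9) = paths(8) + paths(7) = 34 + 21 = 55
paths(10) = paths(9) + paths(8) = 55 + 34 = 89
paths(11) = paths(10) + paths(9) = 89 + 55 = 144
paths(12) = paths(11) + paths(10) = 144 + 89 = 233
paths(13) = paths(12) + paths(11) = 233 + 144 = 377
paths(14) = paths(13) + paths(12) = 377 + 233 = 610
paths(15) = paths(14) + paths(13) = 610 + 377 = 987
paths(16) = paths(15) + paths(14) = 987 + 610 = 1597
paths(17) = paths(16) + paths(15) = 1597 + 987 = 2584
paths(18) = paths(17) + paths(16) = 2584 + 1597 = 4181
paths(19) = paths(18) + paths(17) = 4181 + 2584 = 6765
paths(20) = paths(19) + paths(18) = 6765 + 4181 = 10946
paths(21) = paths(20) + paths(19) = 10946 + 6765 = 17711
paths(22) = paths(21) + paths(20) = 17711 + 10946 = 28657

28657


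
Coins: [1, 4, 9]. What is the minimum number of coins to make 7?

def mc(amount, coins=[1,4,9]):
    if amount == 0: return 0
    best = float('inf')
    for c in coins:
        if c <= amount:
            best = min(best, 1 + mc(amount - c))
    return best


Building up with DP:
mc(0) = 0
mc(1) = min(1+mc(0)=1+0=1) = 1
mc(2) = min(1+mc(1)=1+1=2) = 2
mc(3) = min(1+mc(2)=1+2=3) = 3
mc(4) = min(1+mc(3)=1+3=4, 1+mc(0)=1+0=1) = 1
mc(5) = min(1+mc(4)=1+1=2, 1+mc(1)=1+1=2) = 2
mc(6) = min(1+mc(5)=1+2=3, 1+mc(2)=1+2=3) = 3
mc(7) = min(1+mc(6)=1+3=4, 1+mc(3)=1+3=4) = 4

4


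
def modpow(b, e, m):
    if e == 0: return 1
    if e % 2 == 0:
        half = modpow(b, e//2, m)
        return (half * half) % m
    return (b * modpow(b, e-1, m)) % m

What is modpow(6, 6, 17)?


modpow(6, 6, 17): e is even, compute modpow(6, 3, 17)
  modpow(6, 3, 17): e is odd, compute modpow(6, 2, 17)
    modpow(6, 2, 17): e is even, compute modpow(6, 1, 17)
      modpow(6, 1, 17): e is odd, compute modpow(6, 0, 17)
        modpow(6, 0, 17) = 1
      (6 * 1) % 17 = 6
    half=6, (6*6) % 17 = 2
  (6 * 2) % 17 = 12
half=12, (12*12) % 17 = 8

8


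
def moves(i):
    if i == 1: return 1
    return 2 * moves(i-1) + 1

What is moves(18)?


moves(18) = 2 * moves(17) + 1
moves(17) = 2 * moves(16) + 1
moves(16) = 2 * moves(15) + 1
moves(15) = 2 * moves(14) + 1
moves(14) = 2 * moves(13) + 1
moves(13) = 2 * moves(12) + 1
moves(12) = 2 * moves(11) + 1
moves(11) = 2 * moves(10) + 1
moves(10) = 2 * moves(9) + 1
moves(9) = 2 * moves(8) + 1
moves(8) = 2 * moves(7) + 1
moves(7) = 2 * moves(6) + 1
moves(6) = 2 * moves(5) + 1
moves(5) = 2 * moves(4) + 1
moves(4) = 2 * moves(3) + 1
moves(3) = 2 * moves(2) + 1
moves(2) = 2 * moves(1) + 1
moves(1) = 1  (base case)
moves(2) = 2 * 1 + 1 = 3
moves(3) = 2 * 3 + 1 = 7
moves(4) = 2 * 7 + 1 = 15
moves(5) = 2 * 15 + 1 = 31
moves(6) = 2 * 31 + 1 = 63
moves(7) = 2 * 63 + 1 = 127
moves(8) = 2 * 127 + 1 = 255
moves(9) = 2 * 255 + 1 = 511
moves(10) = 2 * 511 + 1 = 1023
moves(11) = 2 * 1023 + 1 = 2047
moves(12) = 2 * 2047 + 1 = 4095
moves(13) = 2 * 4095 + 1 = 8191
moves(14) = 2 * 8191 + 1 = 16383
moves(15) = 2 * 16383 + 1 = 32767
moves(16) = 2 * 32767 + 1 = 65535
moves(17) = 2 * 65535 + 1 = 131071
moves(18) = 2 * 131071 + 1 = 262143

262143


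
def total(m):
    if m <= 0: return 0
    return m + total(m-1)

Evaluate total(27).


total(27)
= 27 + 26 + 25 + 24 + 23 + 22 + 21 + 20 + 19 + 18 + 17 + 16 + 15 + 14 + 13 + 12 + 11 + 10 + 9 + 8 + 7 + 6 + 5 + 4 + 3 + 2 + 1 + total(0)
= 27 + 26 + 25 + 24 + 23 + 22 + 21 + 20 + 19 + 18 + 17 + 16 + 15 + 14 + 13 + 12 + 11 + 10 + 9 + 8 + 7 + 6 + 5 + 4 + 3 + 2 + 1 + 0
= 378

378


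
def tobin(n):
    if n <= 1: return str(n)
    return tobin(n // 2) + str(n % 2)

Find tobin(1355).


tobin(1355) = tobin(677) + '1'
tobin(677) = tobin(338) + '1'
tobin(338) = tobin(169) + '0'
tobin(169) = tobin(84) + '1'
tobin(84) = tobin(42) + '0'
tobin(42) = tobin(21) + '0'
tobin(21) = tobin(10) + '1'
tobin(10) = tobin(5) + '0'
tobin(5) = tobin(2) + '1'
tobin(2) = tobin(1) + '0'
tobin(1) = '1'  (base case)
Concatenating: '1' + '0' + '1' + '0' + '1' + '0' + '0' + '1' + '0' + '1' + '1' = '10101001011'

10101001011


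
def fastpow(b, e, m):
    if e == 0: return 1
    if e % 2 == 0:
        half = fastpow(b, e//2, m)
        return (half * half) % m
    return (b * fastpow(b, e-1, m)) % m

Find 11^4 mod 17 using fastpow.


fastpow(11, 4, 17): e is even, compute fastpow(11, 2, 17)
  fastpow(11, 2, 17): e is even, compute fastpow(11, 1, 17)
    fastpow(11, 1, 17): e is odd, compute fastpow(11, 0, 17)
      fastpow(11, 0, 17) = 1
    (11 * 1) % 17 = 11
  half=11, (11*11) % 17 = 2
half=2, (2*2) % 17 = 4

4


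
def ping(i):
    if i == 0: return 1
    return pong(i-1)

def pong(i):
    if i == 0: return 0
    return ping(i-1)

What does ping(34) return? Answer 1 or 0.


ping(34) = pong(33)
pong(33) = ping(32)
ping(32) = pong(31)
pong(31) = ping(30)
ping(30) = pong(29)
pong(29) = ping(28)
ping(28) = pong(27)
pong(27) = ping(26)
ping(26) = pong(25)
pong(25) = ping(24)
ping(24) = pong(23)
pong(23) = ping(22)
ping(22) = pong(21)
pong(21) = ping(20)
ping(20) = pong(19)
pong(19) = ping(18)
ping(18) = pong(17)
pong(17) = ping(16)
ping(16) = pong(15)
pong(15) = ping(14)
ping(14) = pong(13)
pong(13) = ping(12)
ping(12) = pong(11)
pong(11) = ping(10)
ping(10) = pong(9)
pong(9) = ping(8)
ping(8) = pong(7)
pong(7) = ping(6)
ping(6) = pong(5)
pong(5) = ping(4)
ping(4) = pong(3)
pong(3) = ping(2)
ping(2) = pong(1)
pong(1) = ping(0)
ping(0) = 1  (base case)
Result: 1

1


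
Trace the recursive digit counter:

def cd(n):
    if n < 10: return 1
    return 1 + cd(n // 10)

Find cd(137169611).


cd(137169611) = 1 + cd(13716961)
cd(13716961) = 1 + cd(1371696)
cd(1371696) = 1 + cd(137169)
cd(137169) = 1 + cd(13716)
cd(13716) = 1 + cd(1371)
cd(1371) = 1 + cd(137)
cd(137) = 1 + cd(13)
cd(13) = 1 + cd(1)
cd(1) = 1  (base case: 1 < 10)
Unwinding: 1 + 1 + 1 + 1 + 1 + 1 + 1 + 1 + 1 = 9

9


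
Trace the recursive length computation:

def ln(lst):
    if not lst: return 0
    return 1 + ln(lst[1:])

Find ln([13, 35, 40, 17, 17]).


ln([13, 35, 40, 17, 17]) = 1 + ln([35, 40, 17, 17])
ln([35, 40, 17, 17]) = 1 + ln([40, 17, 17])
ln([40, 17, 17]) = 1 + ln([17, 17])
ln([17, 17]) = 1 + ln([17])
ln([17]) = 1 + ln([])
ln([]) = 0  (base case)
Unwinding: 1 + 1 + 1 + 1 + 1 + 0 = 5

5


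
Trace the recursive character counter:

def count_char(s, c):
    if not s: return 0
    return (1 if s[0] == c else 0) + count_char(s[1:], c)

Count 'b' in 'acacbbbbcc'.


s[0]='a' != 'b' -> 0
s[0]='c' != 'b' -> 0
s[0]='a' != 'b' -> 0
s[0]='c' != 'b' -> 0
s[0]='b' == 'b' -> 1
s[0]='b' == 'b' -> 1
s[0]='b' == 'b' -> 1
s[0]='b' == 'b' -> 1
s[0]='c' != 'b' -> 0
s[0]='c' != 'b' -> 0
Sum: 0 + 0 + 0 + 0 + 1 + 1 + 1 + 1 + 0 + 0 = 4

4


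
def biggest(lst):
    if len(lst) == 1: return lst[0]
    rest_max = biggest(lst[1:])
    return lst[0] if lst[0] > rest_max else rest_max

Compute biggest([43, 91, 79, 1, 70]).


biggest([43, 91, 79, 1, 70]): compare 43 with biggest([91, 79, 1, 70])
biggest([91, 79, 1, 70]): compare 91 with biggest([79, 1, 70])
biggest([79, 1, 70]): compare 79 with biggest([1, 70])
biggest([1, 70]): compare 1 with biggest([70])
biggest([70]) = 70  (base case)
Compare 1 with 70 -> 70
Compare 79 with 70 -> 79
Compare 91 with 79 -> 91
Compare 43 with 91 -> 91

91


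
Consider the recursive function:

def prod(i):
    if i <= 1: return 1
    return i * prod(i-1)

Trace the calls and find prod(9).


prod(9)
= 9 * prod(8)
= 9 * 8 * prod(7)
= 9 * 8 * 7 * prod(6)
= 9 * 8 * 7 * 6 * prod(5)
= 9 * 8 * 7 * 6 * 5 * prod(4)
= 9 * 8 * 7 * 6 * 5 * 4 * prod(3)
= 9 * 8 * 7 * 6 * 5 * 4 * 3 * prod(2)
= 9 * 8 * 7 * 6 * 5 * 4 * 3 * 2 * prod(1)
= 9 * 8 * 7 * 6 * 5 * 4 * 3 * 2 * 1
= 362880

362880


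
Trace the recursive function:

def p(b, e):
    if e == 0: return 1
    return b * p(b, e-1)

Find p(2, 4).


p(2, 4)
= 2 * p(2, 3)
= 2 * 2 * p(2, 2)
= 2 * 2 * 2 * p(2, 1)
= 2 * 2 * 2 * 2 * p(2, 0)
= 2 * 2 * 2 * 2 * 1
= 16

16


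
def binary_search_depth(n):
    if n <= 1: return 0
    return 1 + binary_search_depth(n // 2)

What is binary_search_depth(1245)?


1245 / 2 = 622
622 / 2 = 311
311 / 2 = 155
155 / 2 = 77
77 / 2 = 38
38 / 2 = 19
19 / 2 = 9
9 / 2 = 4
4 / 2 = 2
2 / 2 = 1
Reached 1 after 10 halvings

10


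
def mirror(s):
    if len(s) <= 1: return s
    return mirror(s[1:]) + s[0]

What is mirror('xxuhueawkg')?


mirror('xxuhueawkg') = mirror('xuhueawkg') + 'x'
mirror('xuhueawkg') = mirror('uhueawkg') + 'x'
mirror('uhueawkg') = mirror('hueawkg') + 'u'
mirror('hueawkg') = mirror('ueawkg') + 'h'
mirror('ueawkg') = mirror('eawkg') + 'u'
mirror('eawkg') = mirror('awkg') + 'e'
mirror('awkg') = mirror('wkg') + 'a'
mirror('wkg') = mirror('kg') + 'w'
mirror('kg') = mirror('g') + 'k'
mirror('g') = 'g'  (base case)
Concatenating: 'g' + 'k' + 'w' + 'a' + 'e' + 'u' + 'h' + 'u' + 'x' + 'x' = 'gkwaeuhuxx'

gkwaeuhuxx


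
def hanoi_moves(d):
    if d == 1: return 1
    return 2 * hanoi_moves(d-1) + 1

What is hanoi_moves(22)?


hanoi_moves(22) = 2 * hanoi_moves(21) + 1
hanoi_moves(21) = 2 * hanoi_moves(20) + 1
hanoi_moves(20) = 2 * hanoi_moves(19) + 1
hanoi_moves(19) = 2 * hanoi_moves(18) + 1
hanoi_moves(18) = 2 * hanoi_moves(17) + 1
hanoi_moves(17) = 2 * hanoi_moves(16) + 1
hanoi_moves(16) = 2 * hanoi_moves(15) + 1
hanoi_moves(15) = 2 * hanoi_moves(14) + 1
hanoi_moves(14) = 2 * hanoi_moves(13) + 1
hanoi_moves(13) = 2 * hanoi_moves(12) + 1
hanoi_moves(12) = 2 * hanoi_moves(11) + 1
hanoi_moves(11) = 2 * hanoi_moves(10) + 1
hanoi_moves(10) = 2 * hanoi_moves(9) + 1
hanoi_moves(9) = 2 * hanoi_moves(8) + 1
hanoi_moves(8) = 2 * hanoi_moves(7) + 1
hanoi_moves(7) = 2 * hanoi_moves(6) + 1
hanoi_moves(6) = 2 * hanoi_moves(5) + 1
hanoi_moves(5) = 2 * hanoi_moves(4) + 1
hanoi_moves(4) = 2 * hanoi_moves(3) + 1
hanoi_moves(3) = 2 * hanoi_moves(2) + 1
hanoi_moves(2) = 2 * hanoi_moves(1) + 1
hanoi_moves(1) = 1  (base case)
hanoi_moves(2) = 2 * 1 + 1 = 3
hanoi_moves(3) = 2 * 3 + 1 = 7
hanoi_moves(4) = 2 * 7 + 1 = 15
hanoi_moves(5) = 2 * 15 + 1 = 31
hanoi_moves(6) = 2 * 31 + 1 = 63
hanoi_moves(7) = 2 * 63 + 1 = 127
hanoi_moves(8) = 2 * 127 + 1 = 255
hanoi_moves(9) = 2 * 255 + 1 = 511
hanoi_moves(10) = 2 * 511 + 1 = 1023
hanoi_moves(11) = 2 * 1023 + 1 = 2047
hanoi_moves(12) = 2 * 2047 + 1 = 4095
hanoi_moves(13) = 2 * 4095 + 1 = 8191
hanoi_moves(14) = 2 * 8191 + 1 = 16383
hanoi_moves(15) = 2 * 16383 + 1 = 32767
hanoi_moves(16) = 2 * 32767 + 1 = 65535
hanoi_moves(17) = 2 * 65535 + 1 = 131071
hanoi_moves(18) = 2 * 131071 + 1 = 262143
hanoi_moves(19) = 2 * 262143 + 1 = 524287
hanoi_moves(20) = 2 * 524287 + 1 = 1048575
hanoi_moves(21) = 2 * 1048575 + 1 = 2097151
hanoi_moves(22) = 2 * 2097151 + 1 = 4194303

4194303


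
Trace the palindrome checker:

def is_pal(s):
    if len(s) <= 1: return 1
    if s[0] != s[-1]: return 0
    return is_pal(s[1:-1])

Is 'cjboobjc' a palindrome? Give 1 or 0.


is_pal('cjboobjc'): s[0]='c' == s[-1]='c' -> check is_pal('jboobj')
is_pal('jboobj'): s[0]='j' == s[-1]='j' -> check is_pal('boob')
is_pal('boob'): s[0]='b' == s[-1]='b' -> check is_pal('oo')
is_pal('oo'): s[0]='o' == s[-1]='o' -> check is_pal('')
is_pal(''): len <= 1 -> return 1  (base case)
Result: 1 (palindrome)

1


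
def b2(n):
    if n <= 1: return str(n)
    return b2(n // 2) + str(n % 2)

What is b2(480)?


b2(480) = b2(240) + '0'
b2(240) = b2(120) + '0'
b2(120) = b2(60) + '0'
b2(60) = b2(30) + '0'
b2(30) = b2(15) + '0'
b2(15) = b2(7) + '1'
b2(7) = b2(3) + '1'
b2(3) = b2(1) + '1'
b2(1) = '1'  (base case)
Concatenating: '1' + '1' + '1' + '1' + '0' + '0' + '0' + '0' + '0' = '111100000'

111100000


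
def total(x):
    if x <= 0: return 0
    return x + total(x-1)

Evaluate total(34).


total(34)
= 34 + 33 + 32 + 31 + 30 + 29 + 28 + 27 + 26 + 25 + 24 + 23 + 22 + 21 + 20 + 19 + 18 + 17 + 16 + 15 + 14 + 13 + 12 + 11 + 10 + 9 + 8 + 7 + 6 + 5 + 4 + 3 + 2 + 1 + total(0)
= 34 + 33 + 32 + 31 + 30 + 29 + 28 + 27 + 26 + 25 + 24 + 23 + 22 + 21 + 20 + 19 + 18 + 17 + 16 + 15 + 14 + 13 + 12 + 11 + 10 + 9 + 8 + 7 + 6 + 5 + 4 + 3 + 2 + 1 + 0
= 595

595


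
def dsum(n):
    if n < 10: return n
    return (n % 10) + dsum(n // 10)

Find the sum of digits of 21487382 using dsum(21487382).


dsum(21487382) = 2 + dsum(2148738)
dsum(2148738) = 8 + dsum(214873)
dsum(214873) = 3 + dsum(21487)
dsum(21487) = 7 + dsum(2148)
dsum(2148) = 8 + dsum(214)
dsum(214) = 4 + dsum(21)
dsum(21) = 1 + dsum(2)
dsum(2) = 2  (base case)
Total: 2 + 8 + 3 + 7 + 8 + 4 + 1 + 2 = 35

35


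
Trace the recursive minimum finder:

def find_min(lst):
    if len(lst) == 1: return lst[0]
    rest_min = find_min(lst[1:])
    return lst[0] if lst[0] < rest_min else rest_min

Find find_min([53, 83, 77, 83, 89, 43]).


find_min([53, 83, 77, 83, 89, 43]): compare 53 with find_min([83, 77, 83, 89, 43])
find_min([83, 77, 83, 89, 43]): compare 83 with find_min([77, 83, 89, 43])
find_min([77, 83, 89, 43]): compare 77 with find_min([83, 89, 43])
find_min([83, 89, 43]): compare 83 with find_min([89, 43])
find_min([89, 43]): compare 89 with find_min([43])
find_min([43]) = 43  (base case)
Compare 89 with 43 -> 43
Compare 83 with 43 -> 43
Compare 77 with 43 -> 43
Compare 83 with 43 -> 43
Compare 53 with 43 -> 43

43


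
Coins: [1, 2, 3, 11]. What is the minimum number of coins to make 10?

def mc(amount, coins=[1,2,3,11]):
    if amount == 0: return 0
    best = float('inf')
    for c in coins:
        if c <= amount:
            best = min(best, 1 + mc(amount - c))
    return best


Building up with DP:
mc(0) = 0
mc(1) = min(1+mc(0)=1+0=1) = 1
mc(2) = min(1+mc(1)=1+1=2, 1+mc(0)=1+0=1) = 1
mc(3) = min(1+mc(2)=1+1=2, 1+mc(1)=1+1=2, 1+mc(0)=1+0=1) = 1
mc(4) = min(1+mc(3)=1+1=2, 1+mc(2)=1+1=2, 1+mc(1)=1+1=2) = 2
mc(5) = min(1+mc(4)=1+2=3, 1+mc(3)=1+1=2, 1+mc(2)=1+1=2) = 2
mc(6) = min(1+mc(5)=1+2=3, 1+mc(4)=1+2=3, 1+mc(3)=1+1=2) = 2
mc(7) = min(1+mc(6)=1+2=3, 1+mc(5)=1+2=3, 1+mc(4)=1+2=3) = 3
mc(8) = min(1+mc(7)=1+3=4, 1+mc(6)=1+2=3, 1+mc(5)=1+2=3) = 3
mc(9) = min(1+mc(8)=1+3=4, 1+mc(7)=1+3=4, 1+mc(6)=1+2=3) = 3
mc(10) = min(1+mc(9)=1+3=4, 1+mc(8)=1+3=4, 1+mc(7)=1+3=4) = 4

4


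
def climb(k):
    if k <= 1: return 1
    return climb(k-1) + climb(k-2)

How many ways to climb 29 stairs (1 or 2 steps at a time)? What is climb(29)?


Building up from base cases:
climb(0) = 1
climb(1) = 1
climb(2) = climb(1) + climb(0) = 1 + 1 = 2
climb(3) = climb(2) + climb(1) = 2 + 1 = 3
climb(4) = climb(3) + climb(2) = 3 + 2 = 5
climb(5) = climb(4) + climb(3) = 5 + 3 = 8
climb(6) = climb(5) + climb(4) = 8 + 5 = 13
climb(7) = climb(6) + climb(5) = 13 + 8 = 21
climb(8) = climb(7) + climb(6) = 21 + 13 = 34
climb(9) = climb(8) + climb(7) = 34 + 21 = 55
climb(10) = climb(9) + climb(8) = 55 + 34 = 89
climb(11) = climb(10) + climb(9) = 89 + 55 = 144
climb(12) = climb(11) + climb(10) = 144 + 89 = 233
climb(13) = climb(12) + climb(11) = 233 + 144 = 377
climb(14) = climb(13) + climb(12) = 377 + 233 = 610
climb(15) = climb(14) + climb(13) = 610 + 377 = 987
climb(16) = climb(15) + climb(14) = 987 + 610 = 1597
climb(17) = climb(16) + climb(15) = 1597 + 987 = 2584
climb(18) = climb(17) + climb(16) = 2584 + 1597 = 4181
climb(19) = climb(18) + climb(17) = 4181 + 2584 = 6765
climb(20) = climb(19) + climb(18) = 6765 + 4181 = 10946
climb(21) = climb(20) + climb(19) = 10946 + 6765 = 17711
climb(22) = climb(21) + climb(20) = 17711 + 10946 = 28657
climb(23) = climb(22) + climb(21) = 28657 + 17711 = 46368
climb(24) = climb(23) + climb(22) = 46368 + 28657 = 75025
climb(25) = climb(24) + climb(23) = 75025 + 46368 = 121393
climb(26) = climb(25) + climb(24) = 121393 + 75025 = 196418
climb(27) = climb(26) + climb(25) = 196418 + 121393 = 317811
climb(28) = climb(27) + climb(26) = 317811 + 196418 = 514229
climb(29) = climb(28) + climb(27) = 514229 + 317811 = 832040

832040


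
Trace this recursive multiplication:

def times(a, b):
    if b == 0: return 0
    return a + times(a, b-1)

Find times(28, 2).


times(28, 2) = 28 + times(28, 1)
times(28, 1) = 28 + times(28, 0)
times(28, 0) = 0  (base case)
Total: 28 + 28 + 0 = 56

56


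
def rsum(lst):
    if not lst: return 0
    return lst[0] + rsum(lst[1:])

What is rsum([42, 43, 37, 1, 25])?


rsum([42, 43, 37, 1, 25]) = 42 + rsum([43, 37, 1, 25])
rsum([43, 37, 1, 25]) = 43 + rsum([37, 1, 25])
rsum([37, 1, 25]) = 37 + rsum([1, 25])
rsum([1, 25]) = 1 + rsum([25])
rsum([25]) = 25 + rsum([])
rsum([]) = 0  (base case)
Total: 42 + 43 + 37 + 1 + 25 + 0 = 148

148
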